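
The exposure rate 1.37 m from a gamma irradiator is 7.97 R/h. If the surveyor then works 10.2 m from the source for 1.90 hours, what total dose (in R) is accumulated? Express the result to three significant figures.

0.273 R

Since intensity falls as 1/r², rate at 10.2 m:
(1.37/10.2)² = 0.01804, so 7.97 × 0.01804 = 0.1438 R/h.
Dose = rate × time = 0.1438 R/h × 1.900 h = 0.2732 R.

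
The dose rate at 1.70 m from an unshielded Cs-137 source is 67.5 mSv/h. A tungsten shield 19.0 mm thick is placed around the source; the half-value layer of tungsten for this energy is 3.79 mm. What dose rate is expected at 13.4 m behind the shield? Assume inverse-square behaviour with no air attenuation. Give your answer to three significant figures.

Distance alone: (1.70/13.4)² = 0.01609, so 67.5 × 0.01609 = 1.086 mSv/h.
Shield: 19.0/3.79 = 5.013 half-value layers → attenuation 2^(−5.013) = 0.03097.
Combined: 1.086 × 0.03097 = 0.03363 mSv/h.

0.0336 mSv/h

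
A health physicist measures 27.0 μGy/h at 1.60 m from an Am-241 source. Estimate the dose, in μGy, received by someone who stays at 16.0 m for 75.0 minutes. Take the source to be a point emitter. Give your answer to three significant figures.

0.338 μGy

Since intensity falls as 1/r², rate at 16.0 m:
27.0 × (1.60/16.0)² = 27.0 × 0.01000 = 0.2700 μGy/h.
Dose = rate × time = 0.2700 μGy/h × 1.250 h = 0.3375 μGy.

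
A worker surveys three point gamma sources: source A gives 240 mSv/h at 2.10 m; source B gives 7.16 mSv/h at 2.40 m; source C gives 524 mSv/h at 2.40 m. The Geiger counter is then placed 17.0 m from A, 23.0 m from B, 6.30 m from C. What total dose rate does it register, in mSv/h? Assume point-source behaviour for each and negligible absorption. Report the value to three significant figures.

Each source contributes Iᵢ·(dᵢ/rᵢ)²; contributions add.
A: 240 × (2.10/17.0)² = 3.662 mSv/h
B: 7.16 × (2.40/23.0)² = 0.07796 mSv/h
C: 524 × (2.40/6.30)² = 76.05 mSv/h
Total = 3.662 + 0.07796 + 76.05 = 79.79 mSv/h.

79.8 mSv/h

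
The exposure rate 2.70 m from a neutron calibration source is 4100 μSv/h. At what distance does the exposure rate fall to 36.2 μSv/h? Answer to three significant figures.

28.7 m

Applying the 1/r² law, d₂ = d₁·√(I₁/I₂).
I₁/I₂ = 4100/36.2 = 113.3, so d₂ = 2.70 × √113.3 = 28.74 m.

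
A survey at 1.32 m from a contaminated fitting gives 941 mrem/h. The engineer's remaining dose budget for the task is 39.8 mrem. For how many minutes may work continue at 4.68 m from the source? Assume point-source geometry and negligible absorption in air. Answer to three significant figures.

Using I₁d₁² = I₂d₂², rate at 4.68 m:
(1.32/4.68)² = 0.07955, so 941 × 0.07955 = 74.86 mrem/h.
Stay time = 39.8 mrem ÷ 74.86 mrem/h = 0.5317 h = 31.90 min.

31.9 min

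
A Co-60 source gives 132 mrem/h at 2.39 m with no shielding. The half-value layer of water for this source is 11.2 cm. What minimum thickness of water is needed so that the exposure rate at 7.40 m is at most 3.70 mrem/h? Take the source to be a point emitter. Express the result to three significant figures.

At 7.40 m, distance alone gives 132 × (2.39/7.40)² = 132 × 0.1043 = 13.77 mrem/h.
Further attenuation needed: 13.77/3.70 = 3.722.
n = log₂(3.722) = 1.896 half-value layers.
Thickness = 1.896 × 11.2 cm = 21.24 cm.

21.2 cm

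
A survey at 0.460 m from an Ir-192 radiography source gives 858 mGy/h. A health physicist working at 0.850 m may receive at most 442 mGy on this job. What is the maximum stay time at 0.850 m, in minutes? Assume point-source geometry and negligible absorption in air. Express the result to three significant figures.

Applying the 1/r² law, rate at 0.850 m:
(0.460/0.850)² = 0.2929, so 858 × 0.2929 = 251.3 mGy/h.
Stay time = 442 mGy ÷ 251.3 mGy/h = 1.759 h = 105.5 min.

106 min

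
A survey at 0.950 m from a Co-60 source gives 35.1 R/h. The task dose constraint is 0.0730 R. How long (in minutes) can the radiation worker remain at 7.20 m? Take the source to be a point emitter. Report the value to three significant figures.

7.17 min

Intensity scales as (d₁/d₂)², so rate at 7.20 m:
35.1 × (0.950/7.20)² = 35.1 × 0.01741 = 0.6111 R/h.
Stay time = 0.0730 R ÷ 0.6111 R/h = 0.1195 h = 7.170 min.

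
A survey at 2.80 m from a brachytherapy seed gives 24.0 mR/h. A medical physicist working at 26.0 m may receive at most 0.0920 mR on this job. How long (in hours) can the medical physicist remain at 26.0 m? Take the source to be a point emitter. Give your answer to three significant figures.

0.331 h

Using I₁d₁² = I₂d₂², rate at 26.0 m:
24.0 × (2.80/26.0)² = 24.0 × 0.01160 = 0.2784 mR/h.
Stay time = 0.0920 mR ÷ 0.2784 mR/h = 0.3305 h.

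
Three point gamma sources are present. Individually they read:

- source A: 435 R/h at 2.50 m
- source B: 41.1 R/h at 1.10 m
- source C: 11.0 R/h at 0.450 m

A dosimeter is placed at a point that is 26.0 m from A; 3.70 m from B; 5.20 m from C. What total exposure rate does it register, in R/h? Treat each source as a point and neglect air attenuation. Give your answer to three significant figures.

Each source contributes Iᵢ·(dᵢ/rᵢ)²; contributions add.
A: 435 × (2.50/26.0)² = 4.022 R/h
B: 41.1 × (1.10/3.70)² = 3.633 R/h
C: 11.0 × (0.450/5.20)² = 0.08238 R/h
Total = 4.022 + 3.633 + 0.08238 = 7.737 R/h.

7.74 R/h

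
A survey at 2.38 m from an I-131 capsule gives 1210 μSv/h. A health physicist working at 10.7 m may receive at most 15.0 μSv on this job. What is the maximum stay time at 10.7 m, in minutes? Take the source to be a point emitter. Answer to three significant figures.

Applying the 1/r² law, rate at 10.7 m:
(2.38/10.7)² = 0.04948, so 1210 × 0.04948 = 59.87 μSv/h.
Stay time = 15.0 μSv ÷ 59.87 μSv/h = 0.2505 h = 15.03 min.

15.0 min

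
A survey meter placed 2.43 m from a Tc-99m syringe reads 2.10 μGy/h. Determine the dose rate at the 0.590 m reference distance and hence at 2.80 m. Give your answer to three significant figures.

Since intensity falls as 1/r²,
At 0.590 m: 2.10 × (2.43/0.590)² = 2.10 × 16.96 = 35.62 μGy/h
At 2.80 m: (0.590/2.80)² = 0.04440, so 35.62 × 0.04440 = 1.582 μGy/h.

35.6 μGy/h; 1.58 μGy/h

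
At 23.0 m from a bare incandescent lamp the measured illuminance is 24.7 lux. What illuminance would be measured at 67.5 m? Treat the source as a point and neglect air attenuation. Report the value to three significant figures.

Since intensity falls as 1/r², scaling from 23.0 m to 67.5 m:
24.7 × (23.0/67.5)² = 24.7 × 0.1161 = 2.868 lux.

2.87 lux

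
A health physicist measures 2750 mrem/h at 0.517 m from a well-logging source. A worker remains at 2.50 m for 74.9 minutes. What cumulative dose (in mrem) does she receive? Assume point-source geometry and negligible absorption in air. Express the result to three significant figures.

Since intensity falls as 1/r², rate at 2.50 m:
(0.517/2.50)² = 0.04277, so 2750 × 0.04277 = 117.6 mrem/h.
Dose = rate × time = 117.6 mrem/h × 1.248 h = 146.8 mrem.

147 mrem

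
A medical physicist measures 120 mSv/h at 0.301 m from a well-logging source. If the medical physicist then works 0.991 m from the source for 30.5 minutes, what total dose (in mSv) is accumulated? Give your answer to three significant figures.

5.63 mSv

By the inverse-square law, rate at 0.991 m:
120 × (0.301/0.991)² = 120 × 0.09225 = 11.07 mSv/h.
Dose = rate × time = 11.07 mSv/h × 0.5083 h = 5.627 mSv.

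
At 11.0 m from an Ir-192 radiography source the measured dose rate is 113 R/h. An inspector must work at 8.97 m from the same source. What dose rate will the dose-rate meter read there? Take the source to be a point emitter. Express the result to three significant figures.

Using I₁d₁² = I₂d₂², scaling from 11.0 m to 8.97 m:
(11.0/8.97)² = 1.504, so 113 × 1.504 = 170.0 R/h.

170 R/h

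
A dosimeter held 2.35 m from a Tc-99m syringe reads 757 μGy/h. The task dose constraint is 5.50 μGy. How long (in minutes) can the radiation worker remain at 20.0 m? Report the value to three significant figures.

31.6 min

By the inverse-square law, rate at 20.0 m:
757 × (2.35/20.0)² = 757 × 0.01381 = 10.45 μGy/h.
Stay time = 5.50 μGy ÷ 10.45 μGy/h = 0.5263 h = 31.58 min.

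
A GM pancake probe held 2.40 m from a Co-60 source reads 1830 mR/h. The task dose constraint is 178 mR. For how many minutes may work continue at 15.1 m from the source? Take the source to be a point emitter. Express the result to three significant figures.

Since intensity falls as 1/r², rate at 15.1 m:
1830 × (2.40/15.1)² = 1830 × 0.02526 = 46.23 mR/h.
Stay time = 178 mR ÷ 46.23 mR/h = 3.850 h = 231.0 min.

231 min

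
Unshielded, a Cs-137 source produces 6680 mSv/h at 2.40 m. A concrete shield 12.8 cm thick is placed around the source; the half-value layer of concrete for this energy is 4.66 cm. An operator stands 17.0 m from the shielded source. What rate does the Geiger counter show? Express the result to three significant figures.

19.8 mSv/h

Distance alone: (2.40/17.0)² = 0.01993, so 6680 × 0.01993 = 133.1 mSv/h.
Shield: 12.8/4.66 = 2.747 half-value layers → attenuation 2^(−2.747) = 0.1490.
Combined: 133.1 × 0.1490 = 19.83 mSv/h.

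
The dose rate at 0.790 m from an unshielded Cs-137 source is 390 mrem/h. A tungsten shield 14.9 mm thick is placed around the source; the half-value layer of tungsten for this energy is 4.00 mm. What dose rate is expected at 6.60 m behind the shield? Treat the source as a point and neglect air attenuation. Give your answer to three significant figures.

0.423 mrem/h

Distance alone: 390 × (0.790/6.60)² = 390 × 0.01433 = 5.589 mrem/h.
Shield: 14.9/4.00 = 3.725 half-value layers → attenuation 2^(−3.725) = 0.07562.
Combined: 5.589 × 0.07562 = 0.4226 mrem/h.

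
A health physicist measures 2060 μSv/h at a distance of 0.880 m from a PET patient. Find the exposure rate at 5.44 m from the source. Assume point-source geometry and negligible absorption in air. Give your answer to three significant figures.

53.9 μSv/h

By the inverse-square law, the rate at 5.44 m is
2060 × (0.880/5.44)² = 2060 × 0.02617 = 53.91 μSv/h.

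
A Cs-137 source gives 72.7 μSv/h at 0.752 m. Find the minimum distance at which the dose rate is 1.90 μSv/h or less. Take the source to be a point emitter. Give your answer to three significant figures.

Intensity scales as (d₁/d₂)², so d₂ = d₁·√(I₁/I₂).
I₁/I₂ = 72.7/1.90 = 38.26, so d₂ = 0.752 × √38.26 = 4.651 m.

4.65 m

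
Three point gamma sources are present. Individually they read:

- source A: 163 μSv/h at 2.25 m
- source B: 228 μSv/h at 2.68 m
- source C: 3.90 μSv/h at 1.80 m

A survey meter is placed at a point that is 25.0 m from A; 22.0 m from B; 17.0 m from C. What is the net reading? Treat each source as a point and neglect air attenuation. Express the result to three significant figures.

Each source contributes Iᵢ·(dᵢ/rᵢ)²; contributions add.
A: 163 × (2.25/25.0)² = 1.320 μSv/h
B: 228 × (2.68/22.0)² = 3.383 μSv/h
C: 3.90 × (1.80/17.0)² = 0.04372 μSv/h
Total = 1.320 + 3.383 + 0.04372 = 4.747 μSv/h.

4.75 μSv/h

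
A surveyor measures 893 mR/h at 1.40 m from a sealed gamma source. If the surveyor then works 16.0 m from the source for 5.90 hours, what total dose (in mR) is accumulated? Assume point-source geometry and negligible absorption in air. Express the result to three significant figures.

40.3 mR

Since intensity falls as 1/r², rate at 16.0 m:
(1.40/16.0)² = 0.007656, so 893 × 0.007656 = 6.837 mR/h.
Dose = rate × time = 6.837 mR/h × 5.900 h = 40.34 mR.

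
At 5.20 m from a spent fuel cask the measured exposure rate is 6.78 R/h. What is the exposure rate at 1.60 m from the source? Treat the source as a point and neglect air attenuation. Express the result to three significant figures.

71.6 R/h

Since intensity falls as 1/r², scaling from 5.20 m to 1.60 m:
6.78 × (5.20/1.60)² = 6.78 × 10.56 = 71.60 R/h.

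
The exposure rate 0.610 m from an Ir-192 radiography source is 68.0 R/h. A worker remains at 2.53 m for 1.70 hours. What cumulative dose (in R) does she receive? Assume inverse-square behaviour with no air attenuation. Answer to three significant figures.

Using I₁d₁² = I₂d₂², rate at 2.53 m:
68.0 × (0.610/2.53)² = 68.0 × 0.05813 = 3.953 R/h.
Dose = rate × time = 3.953 R/h × 1.700 h = 6.720 R.

6.72 R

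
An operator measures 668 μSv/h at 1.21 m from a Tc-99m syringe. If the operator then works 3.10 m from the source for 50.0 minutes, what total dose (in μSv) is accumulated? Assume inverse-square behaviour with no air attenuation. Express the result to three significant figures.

84.8 μSv

Since intensity falls as 1/r², rate at 3.10 m:
(1.21/3.10)² = 0.1524, so 668 × 0.1524 = 101.8 μSv/h.
Dose = rate × time = 101.8 μSv/h × 0.8333 h = 84.83 μSv.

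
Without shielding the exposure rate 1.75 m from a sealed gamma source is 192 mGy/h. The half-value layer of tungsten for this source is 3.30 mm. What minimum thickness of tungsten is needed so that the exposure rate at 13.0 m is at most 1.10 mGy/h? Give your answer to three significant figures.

5.48 mm

At 13.0 m, distance alone gives 192 × (1.75/13.0)² = 192 × 0.01812 = 3.479 mGy/h.
Further attenuation needed: 3.479/1.10 = 3.163.
n = log₂(3.163) = 1.661 half-value layers.
Thickness = 1.661 × 3.30 mm = 5.481 mm.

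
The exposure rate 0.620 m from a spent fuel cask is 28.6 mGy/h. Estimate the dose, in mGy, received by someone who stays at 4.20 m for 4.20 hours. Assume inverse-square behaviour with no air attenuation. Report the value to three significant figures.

2.62 mGy

Intensity scales as (d₁/d₂)², so rate at 4.20 m:
28.6 × (0.620/4.20)² = 28.6 × 0.02179 = 0.6232 mGy/h.
Dose = rate × time = 0.6232 mGy/h × 4.200 h = 2.617 mGy.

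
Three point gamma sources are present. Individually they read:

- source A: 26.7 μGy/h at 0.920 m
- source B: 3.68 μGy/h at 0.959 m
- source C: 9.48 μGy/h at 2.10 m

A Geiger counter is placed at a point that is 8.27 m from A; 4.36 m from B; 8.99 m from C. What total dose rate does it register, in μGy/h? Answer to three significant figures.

By superposition, sum each source's inverse-square contribution:
A: 26.7 × (0.920/8.27)² = 0.3304 μGy/h
B: 3.68 × (0.959/4.36)² = 0.1780 μGy/h
C: 9.48 × (2.10/8.99)² = 0.5173 μGy/h
Total = 0.3304 + 0.1780 + 0.5173 = 1.026 μGy/h.

1.03 μGy/h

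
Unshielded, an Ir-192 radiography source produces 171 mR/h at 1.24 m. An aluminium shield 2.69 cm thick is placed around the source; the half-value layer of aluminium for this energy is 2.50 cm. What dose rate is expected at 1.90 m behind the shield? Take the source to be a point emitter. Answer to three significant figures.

Distance alone: (1.24/1.90)² = 0.4259, so 171 × 0.4259 = 72.83 mR/h.
Shield: 2.69/2.50 = 1.076 half-value layers → attenuation 2^(−1.076) = 0.4743.
Combined: 72.83 × 0.4743 = 34.54 mR/h.

34.5 mR/h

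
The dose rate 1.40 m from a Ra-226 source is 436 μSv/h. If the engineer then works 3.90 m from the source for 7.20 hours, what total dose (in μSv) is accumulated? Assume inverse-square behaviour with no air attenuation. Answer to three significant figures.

405 μSv

Using I₁d₁² = I₂d₂², rate at 3.90 m:
436 × (1.40/3.90)² = 436 × 0.1289 = 56.20 μSv/h.
Dose = rate × time = 56.20 μSv/h × 7.200 h = 404.6 μSv.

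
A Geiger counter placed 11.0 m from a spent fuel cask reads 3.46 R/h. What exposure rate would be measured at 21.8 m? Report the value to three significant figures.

Intensity scales as (d₁/d₂)², so scaling from 11.0 m to 21.8 m:
(11.0/21.8)² = 0.2546, so 3.46 × 0.2546 = 0.8809 R/h.

0.881 R/h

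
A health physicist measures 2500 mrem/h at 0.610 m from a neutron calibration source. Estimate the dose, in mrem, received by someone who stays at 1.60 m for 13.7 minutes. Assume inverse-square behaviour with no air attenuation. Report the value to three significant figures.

Using I₁d₁² = I₂d₂², rate at 1.60 m:
2500 × (0.610/1.60)² = 2500 × 0.1454 = 363.5 mrem/h.
Dose = rate × time = 363.5 mrem/h × 0.2283 h = 82.99 mrem.

83.0 mrem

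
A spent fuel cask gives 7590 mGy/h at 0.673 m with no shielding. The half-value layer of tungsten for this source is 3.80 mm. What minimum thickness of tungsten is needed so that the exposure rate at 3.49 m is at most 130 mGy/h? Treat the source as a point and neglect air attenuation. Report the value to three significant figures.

At 3.49 m, distance alone gives (0.673/3.49)² = 0.03719, so 7590 × 0.03719 = 282.3 mGy/h.
Further attenuation needed: 282.3/130 = 2.172.
n = log₂(2.172) = 1.119 half-value layers.
Thickness = 1.119 × 3.80 mm = 4.252 mm.

4.25 mm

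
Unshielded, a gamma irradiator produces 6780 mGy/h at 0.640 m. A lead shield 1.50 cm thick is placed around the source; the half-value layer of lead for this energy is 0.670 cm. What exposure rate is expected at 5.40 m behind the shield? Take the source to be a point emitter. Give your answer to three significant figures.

20.2 mGy/h

Distance alone: (0.640/5.40)² = 0.01405, so 6780 × 0.01405 = 95.26 mGy/h.
Shield: 1.50/0.670 = 2.239 half-value layers → attenuation 2^(−2.239) = 0.2118.
Combined: 95.26 × 0.2118 = 20.18 mGy/h.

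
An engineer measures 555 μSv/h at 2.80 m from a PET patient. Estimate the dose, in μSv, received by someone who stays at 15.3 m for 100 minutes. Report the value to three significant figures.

By the inverse-square law, rate at 15.3 m:
555 × (2.80/15.3)² = 555 × 0.03349 = 18.59 μSv/h.
Dose = rate × time = 18.59 μSv/h × 1.667 h = 30.99 μSv.

31.0 μSv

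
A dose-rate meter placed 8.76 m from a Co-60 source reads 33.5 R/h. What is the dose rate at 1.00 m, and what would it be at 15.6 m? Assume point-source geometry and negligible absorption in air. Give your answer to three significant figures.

2570 R/h; 10.6 R/h

Intensity scales as (d₁/d₂)², so
At 1.00 m: (8.76/1.00)² = 76.74, so 33.5 × 76.74 = 2571 R/h
At 15.6 m: (1.00/15.6)² = 0.004109, so 2571 × 0.004109 = 10.56 R/h.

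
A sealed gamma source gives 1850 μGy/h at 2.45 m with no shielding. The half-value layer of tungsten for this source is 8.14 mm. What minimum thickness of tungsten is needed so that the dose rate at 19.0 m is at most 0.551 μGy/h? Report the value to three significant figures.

At 19.0 m, distance alone gives (2.45/19.0)² = 0.01663, so 1850 × 0.01663 = 30.77 μGy/h.
Further attenuation needed: 30.77/0.551 = 55.84.
n = log₂(55.84) = 5.803 half-value layers.
Thickness = 5.803 × 8.14 mm = 47.24 mm.

47.2 mm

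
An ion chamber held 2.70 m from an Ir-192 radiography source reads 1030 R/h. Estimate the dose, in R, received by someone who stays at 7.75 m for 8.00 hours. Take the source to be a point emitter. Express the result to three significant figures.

1000 R

Applying the 1/r² law, rate at 7.75 m:
(2.70/7.75)² = 0.1214, so 1030 × 0.1214 = 125.0 R/h.
Dose = rate × time = 125.0 R/h × 8.000 h = 1000 R.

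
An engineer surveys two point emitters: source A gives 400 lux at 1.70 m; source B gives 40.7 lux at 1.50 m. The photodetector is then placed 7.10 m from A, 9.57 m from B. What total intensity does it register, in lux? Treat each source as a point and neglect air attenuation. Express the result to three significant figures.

Each source contributes Iᵢ·(dᵢ/rᵢ)²; contributions add.
A: 400 × (1.70/7.10)² = 22.93 lux
B: 40.7 × (1.50/9.57)² = 0.9999 lux
Total = 22.93 + 0.9999 = 23.93 lux.

23.9 lux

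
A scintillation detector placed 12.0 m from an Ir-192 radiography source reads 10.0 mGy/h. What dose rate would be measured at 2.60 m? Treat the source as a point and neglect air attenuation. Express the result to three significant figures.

213 mGy/h

Using I₁d₁² = I₂d₂², scaling from 12.0 m to 2.60 m:
10.0 × (12.0/2.60)² = 10.0 × 21.30 = 213.0 mGy/h.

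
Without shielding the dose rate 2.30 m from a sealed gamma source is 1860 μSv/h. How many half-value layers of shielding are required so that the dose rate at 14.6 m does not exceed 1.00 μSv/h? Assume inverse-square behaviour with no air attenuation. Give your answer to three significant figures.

5.53 half-value layers

At 14.6 m, distance alone gives 1860 × (2.30/14.6)² = 1860 × 0.02482 = 46.17 μSv/h.
Further attenuation needed: 46.17/1.00 = 46.17.
n = log₂(46.17) = 5.529 half-value layers.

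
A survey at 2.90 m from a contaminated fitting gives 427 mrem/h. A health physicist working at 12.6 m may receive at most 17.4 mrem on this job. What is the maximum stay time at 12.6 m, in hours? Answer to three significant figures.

Since intensity falls as 1/r², rate at 12.6 m:
(2.90/12.6)² = 0.05297, so 427 × 0.05297 = 22.62 mrem/h.
Stay time = 17.4 mrem ÷ 22.62 mrem/h = 0.7692 h.

0.769 h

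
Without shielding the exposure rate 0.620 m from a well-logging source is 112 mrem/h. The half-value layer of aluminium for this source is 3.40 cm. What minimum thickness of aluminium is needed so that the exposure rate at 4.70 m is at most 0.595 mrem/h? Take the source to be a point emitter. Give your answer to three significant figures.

5.82 cm

At 4.70 m, distance alone gives (0.620/4.70)² = 0.01740, so 112 × 0.01740 = 1.949 mrem/h.
Further attenuation needed: 1.949/0.595 = 3.276.
n = log₂(3.276) = 1.712 half-value layers.
Thickness = 1.712 × 3.40 cm = 5.821 cm.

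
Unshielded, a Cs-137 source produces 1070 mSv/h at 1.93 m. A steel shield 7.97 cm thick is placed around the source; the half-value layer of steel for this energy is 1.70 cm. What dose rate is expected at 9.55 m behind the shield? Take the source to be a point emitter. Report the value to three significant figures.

Distance alone: (1.93/9.55)² = 0.04084, so 1070 × 0.04084 = 43.70 mSv/h.
Shield: 7.97/1.70 = 4.688 half-value layers → attenuation 2^(−4.688) = 0.03879.
Combined: 43.70 × 0.03879 = 1.695 mSv/h.

1.70 mSv/h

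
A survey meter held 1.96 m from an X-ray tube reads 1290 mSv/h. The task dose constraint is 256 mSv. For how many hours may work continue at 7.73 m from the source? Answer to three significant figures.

3.09 h

Intensity scales as (d₁/d₂)², so rate at 7.73 m:
(1.96/7.73)² = 0.06429, so 1290 × 0.06429 = 82.93 mSv/h.
Stay time = 256 mSv ÷ 82.93 mSv/h = 3.087 h.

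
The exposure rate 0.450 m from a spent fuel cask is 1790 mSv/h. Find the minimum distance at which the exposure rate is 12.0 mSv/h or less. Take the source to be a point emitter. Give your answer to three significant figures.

By the inverse-square law, d₂ = d₁·√(I₁/I₂).
I₁/I₂ = 1790/12.0 = 149.2, so d₂ = 0.450 × √149.2 = 5.497 m.

5.50 m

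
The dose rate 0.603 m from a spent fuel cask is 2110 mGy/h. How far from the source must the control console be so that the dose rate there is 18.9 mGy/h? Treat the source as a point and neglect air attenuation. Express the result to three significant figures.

Since intensity falls as 1/r², d₂ = d₁·√(I₁/I₂).
I₁/I₂ = 2110/18.9 = 111.6, so d₂ = 0.603 × √111.6 = 6.370 m.

6.37 m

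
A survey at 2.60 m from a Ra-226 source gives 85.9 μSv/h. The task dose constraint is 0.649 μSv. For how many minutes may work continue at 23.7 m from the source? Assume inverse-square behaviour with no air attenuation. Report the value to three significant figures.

37.7 min

Intensity scales as (d₁/d₂)², so rate at 23.7 m:
(2.60/23.7)² = 0.01204, so 85.9 × 0.01204 = 1.034 μSv/h.
Stay time = 0.649 μSv ÷ 1.034 μSv/h = 0.6277 h = 37.66 min.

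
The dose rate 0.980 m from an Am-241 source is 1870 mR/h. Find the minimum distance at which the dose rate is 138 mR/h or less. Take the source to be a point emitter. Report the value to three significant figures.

By the inverse-square law, d₂ = d₁·√(I₁/I₂).
I₁/I₂ = 1870/138 = 13.55, so d₂ = 0.980 × √13.55 = 3.607 m.

3.61 m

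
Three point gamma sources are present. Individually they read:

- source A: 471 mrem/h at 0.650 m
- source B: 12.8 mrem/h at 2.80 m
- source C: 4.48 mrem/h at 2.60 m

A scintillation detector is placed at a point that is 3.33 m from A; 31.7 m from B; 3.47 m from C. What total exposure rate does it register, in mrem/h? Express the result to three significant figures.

20.6 mrem/h

Each source contributes Iᵢ·(dᵢ/rᵢ)²; contributions add.
A: 471 × (0.650/3.33)² = 17.95 mrem/h
B: 12.8 × (2.80/31.7)² = 0.09986 mrem/h
C: 4.48 × (2.60/3.47)² = 2.515 mrem/h
Total = 17.95 + 0.09986 + 2.515 = 20.56 mrem/h.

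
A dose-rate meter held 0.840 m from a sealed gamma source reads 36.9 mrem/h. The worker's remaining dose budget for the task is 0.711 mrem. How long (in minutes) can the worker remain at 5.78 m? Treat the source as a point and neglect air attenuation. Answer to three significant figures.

54.7 min

Intensity scales as (d₁/d₂)², so rate at 5.78 m:
36.9 × (0.840/5.78)² = 36.9 × 0.02112 = 0.7793 mrem/h.
Stay time = 0.711 mrem ÷ 0.7793 mrem/h = 0.9124 h = 54.74 min.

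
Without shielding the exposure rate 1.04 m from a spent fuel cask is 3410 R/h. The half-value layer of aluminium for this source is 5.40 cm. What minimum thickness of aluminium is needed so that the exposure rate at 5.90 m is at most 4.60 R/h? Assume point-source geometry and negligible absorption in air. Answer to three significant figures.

At 5.90 m, distance alone gives 3410 × (1.04/5.90)² = 3410 × 0.03107 = 105.9 R/h.
Further attenuation needed: 105.9/4.60 = 23.02.
n = log₂(23.02) = 4.525 half-value layers.
Thickness = 4.525 × 5.40 cm = 24.44 cm.

24.4 cm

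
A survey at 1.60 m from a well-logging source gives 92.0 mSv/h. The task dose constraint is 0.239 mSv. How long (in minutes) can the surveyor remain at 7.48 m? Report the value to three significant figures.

Applying the 1/r² law, rate at 7.48 m:
(1.60/7.48)² = 0.04575, so 92.0 × 0.04575 = 4.209 mSv/h.
Stay time = 0.239 mSv ÷ 4.209 mSv/h = 0.05678 h = 3.407 min.

3.41 min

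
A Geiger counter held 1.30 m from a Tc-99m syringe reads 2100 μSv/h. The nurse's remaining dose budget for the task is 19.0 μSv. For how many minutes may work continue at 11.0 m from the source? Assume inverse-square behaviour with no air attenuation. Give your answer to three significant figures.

By the inverse-square law, rate at 11.0 m:
2100 × (1.30/11.0)² = 2100 × 0.01397 = 29.34 μSv/h.
Stay time = 19.0 μSv ÷ 29.34 μSv/h = 0.6476 h = 38.86 min.

38.9 min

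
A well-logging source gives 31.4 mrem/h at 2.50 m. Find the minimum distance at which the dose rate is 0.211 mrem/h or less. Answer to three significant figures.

30.5 m

Using I₁d₁² = I₂d₂², d₂ = d₁·√(I₁/I₂).
I₁/I₂ = 31.4/0.211 = 148.8, so d₂ = 2.50 × √148.8 = 30.50 m.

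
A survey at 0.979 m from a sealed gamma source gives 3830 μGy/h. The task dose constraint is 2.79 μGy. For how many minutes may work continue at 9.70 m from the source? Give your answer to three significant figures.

4.29 min

Applying the 1/r² law, rate at 9.70 m:
(0.979/9.70)² = 0.01019, so 3830 × 0.01019 = 39.03 μGy/h.
Stay time = 2.79 μGy ÷ 39.03 μGy/h = 0.07148 h = 4.289 min.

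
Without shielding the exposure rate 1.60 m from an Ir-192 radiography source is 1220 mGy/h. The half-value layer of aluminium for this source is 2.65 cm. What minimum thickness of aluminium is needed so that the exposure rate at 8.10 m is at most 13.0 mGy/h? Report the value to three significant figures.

At 8.10 m, distance alone gives (1.60/8.10)² = 0.03902, so 1220 × 0.03902 = 47.60 mGy/h.
Further attenuation needed: 47.60/13.0 = 3.662.
n = log₂(3.662) = 1.873 half-value layers.
Thickness = 1.873 × 2.65 cm = 4.963 cm.

4.96 cm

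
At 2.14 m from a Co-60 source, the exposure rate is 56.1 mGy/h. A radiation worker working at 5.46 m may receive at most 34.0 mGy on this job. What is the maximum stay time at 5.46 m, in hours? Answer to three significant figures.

3.95 h

Intensity scales as (d₁/d₂)², so rate at 5.46 m:
56.1 × (2.14/5.46)² = 56.1 × 0.1536 = 8.617 mGy/h.
Stay time = 34.0 mGy ÷ 8.617 mGy/h = 3.946 h.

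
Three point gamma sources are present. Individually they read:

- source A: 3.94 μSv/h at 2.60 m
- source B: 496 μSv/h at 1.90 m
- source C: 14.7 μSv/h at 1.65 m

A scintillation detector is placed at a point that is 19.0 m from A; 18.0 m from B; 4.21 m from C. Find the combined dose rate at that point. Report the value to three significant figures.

7.86 μSv/h

By superposition, sum each source's inverse-square contribution:
A: 3.94 × (2.60/19.0)² = 0.07378 μSv/h
B: 496 × (1.90/18.0)² = 5.526 μSv/h
C: 14.7 × (1.65/4.21)² = 2.258 μSv/h
Total = 0.07378 + 5.526 + 2.258 = 7.858 μSv/h.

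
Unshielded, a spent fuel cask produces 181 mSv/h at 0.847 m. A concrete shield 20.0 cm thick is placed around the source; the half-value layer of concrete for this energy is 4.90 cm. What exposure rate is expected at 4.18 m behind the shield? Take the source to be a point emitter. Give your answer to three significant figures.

0.439 mSv/h

Distance alone: (0.847/4.18)² = 0.04106, so 181 × 0.04106 = 7.432 mSv/h.
Shield: 20.0/4.90 = 4.082 half-value layers → attenuation 2^(−4.082) = 0.05905.
Combined: 7.432 × 0.05905 = 0.4389 mSv/h.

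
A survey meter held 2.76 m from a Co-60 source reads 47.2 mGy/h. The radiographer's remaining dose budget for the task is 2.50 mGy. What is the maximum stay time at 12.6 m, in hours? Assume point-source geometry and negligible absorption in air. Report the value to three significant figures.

1.10 h

Applying the 1/r² law, rate at 12.6 m:
(2.76/12.6)² = 0.04798, so 47.2 × 0.04798 = 2.265 mGy/h.
Stay time = 2.50 mGy ÷ 2.265 mGy/h = 1.104 h.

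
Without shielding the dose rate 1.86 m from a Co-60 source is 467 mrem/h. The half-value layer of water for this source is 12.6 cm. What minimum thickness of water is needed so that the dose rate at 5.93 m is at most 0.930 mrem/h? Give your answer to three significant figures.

70.9 cm

At 5.93 m, distance alone gives (1.86/5.93)² = 0.09838, so 467 × 0.09838 = 45.94 mrem/h.
Further attenuation needed: 45.94/0.930 = 49.40.
n = log₂(49.40) = 5.626 half-value layers.
Thickness = 5.626 × 12.6 cm = 70.89 cm.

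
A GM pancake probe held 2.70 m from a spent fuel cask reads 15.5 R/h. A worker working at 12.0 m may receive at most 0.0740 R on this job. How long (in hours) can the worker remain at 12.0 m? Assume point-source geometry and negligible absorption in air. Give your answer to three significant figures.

By the inverse-square law, rate at 12.0 m:
15.5 × (2.70/12.0)² = 15.5 × 0.05063 = 0.7848 R/h.
Stay time = 0.0740 R ÷ 0.7848 R/h = 0.09429 h.

0.0943 h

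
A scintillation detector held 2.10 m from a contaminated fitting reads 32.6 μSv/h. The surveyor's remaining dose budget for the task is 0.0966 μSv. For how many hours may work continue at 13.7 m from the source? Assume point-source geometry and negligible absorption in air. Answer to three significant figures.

0.126 h

Using I₁d₁² = I₂d₂², rate at 13.7 m:
(2.10/13.7)² = 0.02350, so 32.6 × 0.02350 = 0.7661 μSv/h.
Stay time = 0.0966 μSv ÷ 0.7661 μSv/h = 0.1261 h.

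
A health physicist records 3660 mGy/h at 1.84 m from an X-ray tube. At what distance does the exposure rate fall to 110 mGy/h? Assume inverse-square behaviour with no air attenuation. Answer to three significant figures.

Since intensity falls as 1/r², d₂ = d₁·√(I₁/I₂).
I₁/I₂ = 3660/110 = 33.27, so d₂ = 1.84 × √33.27 = 10.61 m.

10.6 m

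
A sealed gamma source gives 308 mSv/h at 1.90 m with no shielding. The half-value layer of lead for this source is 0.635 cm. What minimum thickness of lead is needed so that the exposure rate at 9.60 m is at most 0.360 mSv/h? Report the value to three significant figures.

At 9.60 m, distance alone gives 308 × (1.90/9.60)² = 308 × 0.03917 = 12.06 mSv/h.
Further attenuation needed: 12.06/0.360 = 33.50.
n = log₂(33.50) = 5.066 half-value layers.
Thickness = 5.066 × 0.635 cm = 3.217 cm.

3.22 cm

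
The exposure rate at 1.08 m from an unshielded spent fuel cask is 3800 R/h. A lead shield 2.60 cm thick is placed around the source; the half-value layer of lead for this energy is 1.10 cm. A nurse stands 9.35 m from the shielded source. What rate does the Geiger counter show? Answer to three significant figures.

Distance alone: 3800 × (1.08/9.35)² = 3800 × 0.01334 = 50.69 R/h.
Shield: 2.60/1.10 = 2.364 half-value layers → attenuation 2^(−2.364) = 0.1943.
Combined: 50.69 × 0.1943 = 9.849 R/h.

9.85 R/h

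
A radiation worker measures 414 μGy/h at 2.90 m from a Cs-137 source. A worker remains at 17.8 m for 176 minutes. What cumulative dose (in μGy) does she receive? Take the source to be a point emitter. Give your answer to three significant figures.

Applying the 1/r² law, rate at 17.8 m:
414 × (2.90/17.8)² = 414 × 0.02654 = 10.99 μGy/h.
Dose = rate × time = 10.99 μGy/h × 2.933 h = 32.23 μGy.

32.2 μGy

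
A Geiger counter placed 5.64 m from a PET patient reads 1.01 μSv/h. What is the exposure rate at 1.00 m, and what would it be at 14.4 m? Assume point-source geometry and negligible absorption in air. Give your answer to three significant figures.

Applying the 1/r² law,
At 1.00 m: 1.01 × (5.64/1.00)² = 1.01 × 31.81 = 32.13 μSv/h
At 14.4 m: (1.00/14.4)² = 0.004823, so 32.13 × 0.004823 = 0.1550 μSv/h.

32.1 μSv/h; 0.155 μSv/h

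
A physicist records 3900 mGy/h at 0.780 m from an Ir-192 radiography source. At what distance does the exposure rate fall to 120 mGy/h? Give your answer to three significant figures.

Intensity scales as (d₁/d₂)², so d₂ = d₁·√(I₁/I₂).
I₁/I₂ = 3900/120 = 32.50, so d₂ = 0.780 × √32.50 = 4.447 m.

4.45 m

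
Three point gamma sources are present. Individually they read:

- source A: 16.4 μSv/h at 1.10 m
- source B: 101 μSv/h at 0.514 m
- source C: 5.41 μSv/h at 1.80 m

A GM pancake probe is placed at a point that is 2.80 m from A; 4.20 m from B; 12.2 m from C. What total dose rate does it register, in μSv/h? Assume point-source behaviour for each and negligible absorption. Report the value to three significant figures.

Each source contributes Iᵢ·(dᵢ/rᵢ)²; contributions add.
A: 16.4 × (1.10/2.80)² = 2.531 μSv/h
B: 101 × (0.514/4.20)² = 1.513 μSv/h
C: 5.41 × (1.80/12.2)² = 0.1178 μSv/h
Total = 2.531 + 1.513 + 0.1178 = 4.162 μSv/h.

4.16 μSv/h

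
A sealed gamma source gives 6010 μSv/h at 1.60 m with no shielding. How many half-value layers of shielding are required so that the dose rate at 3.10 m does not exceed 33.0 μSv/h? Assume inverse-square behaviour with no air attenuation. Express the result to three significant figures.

5.60 half-value layers

At 3.10 m, distance alone gives (1.60/3.10)² = 0.2664, so 6010 × 0.2664 = 1601 μSv/h.
Further attenuation needed: 1601/33.0 = 48.52.
n = log₂(48.52) = 5.601 half-value layers.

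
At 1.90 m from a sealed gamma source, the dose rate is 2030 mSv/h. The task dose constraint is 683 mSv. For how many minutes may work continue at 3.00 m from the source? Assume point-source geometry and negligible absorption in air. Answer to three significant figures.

Since intensity falls as 1/r², rate at 3.00 m:
(1.90/3.00)² = 0.4011, so 2030 × 0.4011 = 814.2 mSv/h.
Stay time = 683 mSv ÷ 814.2 mSv/h = 0.8389 h = 50.33 min.

50.3 min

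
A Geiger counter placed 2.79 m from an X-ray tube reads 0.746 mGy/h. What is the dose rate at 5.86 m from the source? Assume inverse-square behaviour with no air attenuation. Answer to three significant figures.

Since intensity falls as 1/r², scaling from 2.79 m to 5.86 m:
0.746 × (2.79/5.86)² = 0.746 × 0.2267 = 0.1691 mGy/h.

0.169 mGy/h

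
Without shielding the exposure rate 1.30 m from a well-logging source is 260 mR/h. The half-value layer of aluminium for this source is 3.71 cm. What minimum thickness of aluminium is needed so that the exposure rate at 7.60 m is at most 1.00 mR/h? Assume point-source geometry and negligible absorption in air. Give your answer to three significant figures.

10.9 cm

At 7.60 m, distance alone gives 260 × (1.30/7.60)² = 260 × 0.02926 = 7.608 mR/h.
Further attenuation needed: 7.608/1.00 = 7.608.
n = log₂(7.608) = 2.928 half-value layers.
Thickness = 2.928 × 3.71 cm = 10.86 cm.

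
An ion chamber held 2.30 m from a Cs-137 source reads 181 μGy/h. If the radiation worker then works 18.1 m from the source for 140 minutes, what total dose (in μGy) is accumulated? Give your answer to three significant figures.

Using I₁d₁² = I₂d₂², rate at 18.1 m:
181 × (2.30/18.1)² = 181 × 0.01615 = 2.923 μGy/h.
Dose = rate × time = 2.923 μGy/h × 2.333 h = 6.819 μGy.

6.82 μGy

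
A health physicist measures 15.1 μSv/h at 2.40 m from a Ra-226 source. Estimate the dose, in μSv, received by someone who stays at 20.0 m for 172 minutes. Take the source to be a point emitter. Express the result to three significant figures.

0.623 μSv

By the inverse-square law, rate at 20.0 m:
15.1 × (2.40/20.0)² = 15.1 × 0.01440 = 0.2174 μSv/h.
Dose = rate × time = 0.2174 μSv/h × 2.867 h = 0.6233 μSv.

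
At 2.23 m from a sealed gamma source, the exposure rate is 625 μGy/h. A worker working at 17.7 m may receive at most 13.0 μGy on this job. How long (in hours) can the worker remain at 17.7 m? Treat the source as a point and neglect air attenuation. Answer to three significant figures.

Intensity scales as (d₁/d₂)², so rate at 17.7 m:
625 × (2.23/17.7)² = 625 × 0.01587 = 9.919 μGy/h.
Stay time = 13.0 μGy ÷ 9.919 μGy/h = 1.311 h.

1.31 h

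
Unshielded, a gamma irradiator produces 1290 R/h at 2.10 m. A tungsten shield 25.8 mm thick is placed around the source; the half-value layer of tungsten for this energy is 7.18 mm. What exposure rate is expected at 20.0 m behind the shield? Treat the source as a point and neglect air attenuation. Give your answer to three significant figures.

1.18 R/h

Distance alone: (2.10/20.0)² = 0.01103, so 1290 × 0.01103 = 14.23 R/h.
Shield: 25.8/7.18 = 3.593 half-value layers → attenuation 2^(−3.593) = 0.08287.
Combined: 14.23 × 0.08287 = 1.179 R/h.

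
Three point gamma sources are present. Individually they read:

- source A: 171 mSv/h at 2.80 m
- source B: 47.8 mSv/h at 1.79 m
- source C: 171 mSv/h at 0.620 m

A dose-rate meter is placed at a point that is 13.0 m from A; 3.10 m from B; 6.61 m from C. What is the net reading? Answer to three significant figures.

25.4 mSv/h

By superposition, sum each source's inverse-square contribution:
A: 171 × (2.80/13.0)² = 7.933 mSv/h
B: 47.8 × (1.79/3.10)² = 15.94 mSv/h
C: 171 × (0.620/6.61)² = 1.504 mSv/h
Total = 7.933 + 15.94 + 1.504 = 25.38 mSv/h.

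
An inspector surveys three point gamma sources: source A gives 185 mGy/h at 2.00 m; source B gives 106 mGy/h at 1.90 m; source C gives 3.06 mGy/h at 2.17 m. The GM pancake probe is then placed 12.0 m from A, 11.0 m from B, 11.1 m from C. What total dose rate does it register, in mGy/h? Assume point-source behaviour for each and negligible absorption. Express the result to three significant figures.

8.42 mGy/h

Each source contributes Iᵢ·(dᵢ/rᵢ)²; contributions add.
A: 185 × (2.00/12.0)² = 5.139 mGy/h
B: 106 × (1.90/11.0)² = 3.162 mGy/h
C: 3.06 × (2.17/11.1)² = 0.1169 mGy/h
Total = 5.139 + 3.162 + 0.1169 = 8.418 mGy/h.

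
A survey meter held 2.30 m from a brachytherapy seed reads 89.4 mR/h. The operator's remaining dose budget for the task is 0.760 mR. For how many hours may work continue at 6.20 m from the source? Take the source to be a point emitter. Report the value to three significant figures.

Using I₁d₁² = I₂d₂², rate at 6.20 m:
(2.30/6.20)² = 0.1376, so 89.4 × 0.1376 = 12.30 mR/h.
Stay time = 0.760 mR ÷ 12.30 mR/h = 0.06179 h.

0.0618 h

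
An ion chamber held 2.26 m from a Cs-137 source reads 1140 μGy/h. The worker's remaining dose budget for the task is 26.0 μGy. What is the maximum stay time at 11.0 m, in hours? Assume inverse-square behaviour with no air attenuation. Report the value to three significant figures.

0.540 h

Since intensity falls as 1/r², rate at 11.0 m:
(2.26/11.0)² = 0.04221, so 1140 × 0.04221 = 48.12 μGy/h.
Stay time = 26.0 μGy ÷ 48.12 μGy/h = 0.5403 h.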